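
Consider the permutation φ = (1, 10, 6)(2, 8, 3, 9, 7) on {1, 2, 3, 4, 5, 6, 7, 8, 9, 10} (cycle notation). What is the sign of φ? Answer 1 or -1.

The cycle lengths are 5, 3, 1, 1.
A cycle of length ℓ contributes ℓ−1 transpositions, so φ is a product of 4 + 2 = 6 transpositions — even.

1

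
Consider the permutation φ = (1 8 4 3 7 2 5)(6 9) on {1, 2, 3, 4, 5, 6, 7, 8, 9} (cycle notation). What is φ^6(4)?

4 lies in the 7-cycle (1 8 4 3 7 2 5).
Stepping 6 places around the cycle: 4 → 3 → 7 → 2 → 5 → 1 → 8.

8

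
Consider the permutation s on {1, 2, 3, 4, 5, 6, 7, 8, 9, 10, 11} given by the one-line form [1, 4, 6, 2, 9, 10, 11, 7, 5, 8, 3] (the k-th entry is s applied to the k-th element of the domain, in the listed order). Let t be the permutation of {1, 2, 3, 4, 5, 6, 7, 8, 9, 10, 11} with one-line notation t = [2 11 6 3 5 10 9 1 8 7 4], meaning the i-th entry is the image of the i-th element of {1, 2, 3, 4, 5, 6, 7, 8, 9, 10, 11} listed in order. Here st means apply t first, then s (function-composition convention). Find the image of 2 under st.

3

(st)(2) = s(t(2)). t(2) = 11, then s(11) = 3. So (st)(2) = 3.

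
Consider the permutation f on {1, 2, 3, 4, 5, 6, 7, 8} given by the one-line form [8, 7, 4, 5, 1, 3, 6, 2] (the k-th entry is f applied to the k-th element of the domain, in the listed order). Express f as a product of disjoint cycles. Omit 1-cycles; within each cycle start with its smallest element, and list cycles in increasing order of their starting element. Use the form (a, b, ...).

(1, 8, 2, 7, 6, 3, 4, 5)

Iterating f from 1 gives 1 → 8 → 2 → 7 → 6 → 3 → 4 → 5 → 1; that is the 8-cycle (1, 8, 2, 7, 6, 3, 4, 5).
Continuing from each remaining unvisited element yields (1, 8, 2, 7, 6, 3, 4, 5).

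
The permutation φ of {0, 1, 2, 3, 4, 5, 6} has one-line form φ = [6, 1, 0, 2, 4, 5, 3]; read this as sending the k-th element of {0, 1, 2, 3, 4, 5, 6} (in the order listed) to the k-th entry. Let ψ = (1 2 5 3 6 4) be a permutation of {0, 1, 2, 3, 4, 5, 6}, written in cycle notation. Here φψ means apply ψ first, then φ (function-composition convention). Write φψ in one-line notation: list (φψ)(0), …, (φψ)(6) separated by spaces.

For each element, apply ψ then φ: 0 → 0 → 6; 1 → 2 → 0; 2 → 5 → 5; 3 → 6 → 3; 4 → 1 → 1; 5 → 3 → 2; 6 → 4 → 4.
So φψ in one-line form is 6 0 5 3 1 2 4.

6 0 5 3 1 2 4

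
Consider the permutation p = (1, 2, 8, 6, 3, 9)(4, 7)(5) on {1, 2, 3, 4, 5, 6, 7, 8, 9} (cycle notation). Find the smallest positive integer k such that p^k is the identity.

The cycle type of p is (6, 2, 1).
The order is lcm(6, 2) = 6.

6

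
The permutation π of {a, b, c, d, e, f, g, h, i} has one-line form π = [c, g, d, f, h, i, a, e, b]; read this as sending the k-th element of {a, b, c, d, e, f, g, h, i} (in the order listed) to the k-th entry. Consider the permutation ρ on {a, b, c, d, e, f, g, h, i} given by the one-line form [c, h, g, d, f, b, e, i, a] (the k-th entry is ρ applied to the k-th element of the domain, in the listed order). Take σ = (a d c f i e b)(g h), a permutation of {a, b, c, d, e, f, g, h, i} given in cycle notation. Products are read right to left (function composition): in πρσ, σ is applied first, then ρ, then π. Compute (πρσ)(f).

c

Apply the permutations in order: σ(f) = i, then ρ(i) = a, then π(a) = c. So (πρσ)(f) = c.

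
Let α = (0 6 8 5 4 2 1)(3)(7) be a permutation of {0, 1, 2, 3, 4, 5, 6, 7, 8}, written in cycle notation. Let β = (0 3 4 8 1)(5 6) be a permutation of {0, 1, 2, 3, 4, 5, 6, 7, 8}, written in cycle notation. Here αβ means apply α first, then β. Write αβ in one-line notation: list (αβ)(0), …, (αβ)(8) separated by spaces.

(αβ)(x) = β(α(x)). Computing each image: β(α(0)) = β(6) = 5, β(α(1)) = β(0) = 3, β(α(2)) = β(1) = 0, β(α(3)) = β(3) = 4, β(α(4)) = β(2) = 2, β(α(5)) = β(4) = 8, β(α(6)) = β(8) = 1, β(α(7)) = β(7) = 7, β(α(8)) = β(5) = 6.
Hence αβ = [5 3 0 4 2 8 1 7 6].

5 3 0 4 2 8 1 7 6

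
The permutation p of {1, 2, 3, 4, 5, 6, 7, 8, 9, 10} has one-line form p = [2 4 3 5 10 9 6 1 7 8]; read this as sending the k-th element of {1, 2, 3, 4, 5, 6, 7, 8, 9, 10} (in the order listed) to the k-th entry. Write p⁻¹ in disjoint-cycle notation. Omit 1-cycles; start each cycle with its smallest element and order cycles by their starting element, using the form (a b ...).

(1 8 10 5 4 2)(6 7 9)

The cycle decomposition of p is (1 2 4 5 10 8)(6 9 7).
The inverse reverses every cycle; in canonical form, p⁻¹ = (1 8 10 5 4 2)(6 7 9).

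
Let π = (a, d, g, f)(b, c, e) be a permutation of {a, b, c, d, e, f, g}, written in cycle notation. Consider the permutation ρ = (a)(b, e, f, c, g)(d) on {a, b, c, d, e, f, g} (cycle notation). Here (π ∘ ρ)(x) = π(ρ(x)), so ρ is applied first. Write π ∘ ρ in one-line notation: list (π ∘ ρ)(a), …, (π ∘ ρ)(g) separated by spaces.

(π ∘ ρ)(x) = π(ρ(x)). Computing each image: π(ρ(a)) = π(a) = d, π(ρ(b)) = π(e) = b, π(ρ(c)) = π(g) = f, π(ρ(d)) = π(d) = g, π(ρ(e)) = π(f) = a, π(ρ(f)) = π(c) = e, π(ρ(g)) = π(b) = c.
Hence π ∘ ρ = [d b f g a e c].

d b f g a e c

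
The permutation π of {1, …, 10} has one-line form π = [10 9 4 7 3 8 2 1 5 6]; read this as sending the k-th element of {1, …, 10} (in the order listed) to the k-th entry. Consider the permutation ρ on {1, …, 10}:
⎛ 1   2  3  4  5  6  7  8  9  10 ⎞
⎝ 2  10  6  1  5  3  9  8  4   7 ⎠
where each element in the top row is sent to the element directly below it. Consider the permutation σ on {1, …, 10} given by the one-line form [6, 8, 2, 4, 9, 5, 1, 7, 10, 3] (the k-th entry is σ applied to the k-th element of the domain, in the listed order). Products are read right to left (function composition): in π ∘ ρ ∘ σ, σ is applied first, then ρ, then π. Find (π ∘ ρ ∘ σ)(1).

4

Apply the permutations in order: σ(1) = 6, then ρ(6) = 3, then π(3) = 4. So (π ∘ ρ ∘ σ)(1) = 4.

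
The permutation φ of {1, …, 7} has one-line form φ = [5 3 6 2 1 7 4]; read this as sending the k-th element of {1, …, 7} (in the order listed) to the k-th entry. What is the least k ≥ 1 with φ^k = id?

Decomposing into disjoint cycles gives cycle lengths 5, 2.
Since disjoint cycles commute, ord(φ) = lcm(5, 2) = 10.

10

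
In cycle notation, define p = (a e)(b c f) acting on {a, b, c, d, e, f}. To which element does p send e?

a

Within (a e), e ↦ a.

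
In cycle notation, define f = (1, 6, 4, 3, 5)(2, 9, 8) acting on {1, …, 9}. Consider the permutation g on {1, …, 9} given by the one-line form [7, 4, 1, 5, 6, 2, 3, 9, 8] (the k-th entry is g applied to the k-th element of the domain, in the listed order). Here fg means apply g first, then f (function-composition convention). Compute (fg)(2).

3

First apply g: g(2) = 4, then f(4) = 3. Thus (fg)(2) = 3.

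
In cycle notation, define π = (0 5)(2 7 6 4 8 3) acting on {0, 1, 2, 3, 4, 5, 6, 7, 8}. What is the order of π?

The cycle type of π is (6, 2, 1).
Since disjoint cycles commute, ord(π) = lcm(6, 2) = 6.

6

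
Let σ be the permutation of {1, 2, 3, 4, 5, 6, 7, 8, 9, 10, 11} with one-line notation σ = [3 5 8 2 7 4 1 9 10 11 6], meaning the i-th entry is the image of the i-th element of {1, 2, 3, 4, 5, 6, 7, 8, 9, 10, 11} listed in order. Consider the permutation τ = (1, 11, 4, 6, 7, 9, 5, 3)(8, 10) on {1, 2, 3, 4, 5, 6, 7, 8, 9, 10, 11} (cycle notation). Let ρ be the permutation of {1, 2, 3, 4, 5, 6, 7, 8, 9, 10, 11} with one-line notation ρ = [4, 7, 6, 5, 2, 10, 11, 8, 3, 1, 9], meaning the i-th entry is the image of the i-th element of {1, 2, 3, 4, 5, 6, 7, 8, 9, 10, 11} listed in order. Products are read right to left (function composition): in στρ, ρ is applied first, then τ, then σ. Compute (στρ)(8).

Apply the permutations in order: ρ(8) = 8, then τ(8) = 10, then σ(10) = 11. So (στρ)(8) = 11.

11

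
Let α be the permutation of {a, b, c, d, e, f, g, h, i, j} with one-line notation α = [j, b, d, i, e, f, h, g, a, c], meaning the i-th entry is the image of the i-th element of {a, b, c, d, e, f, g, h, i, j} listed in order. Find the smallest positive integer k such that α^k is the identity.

Writing α as disjoint cycles, the cycle lengths are 5, 2, 1, 1, 1.
Since disjoint cycles commute, ord(α) = lcm(5, 2) = 10.

10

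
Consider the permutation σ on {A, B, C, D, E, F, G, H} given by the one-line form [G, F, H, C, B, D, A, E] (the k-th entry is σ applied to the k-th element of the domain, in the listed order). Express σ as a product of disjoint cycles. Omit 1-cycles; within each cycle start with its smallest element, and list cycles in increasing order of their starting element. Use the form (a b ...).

(A G)(B F D C H E)

Start at A and follow images: A → G → A, giving the cycle (A G).
Repeating from the next unused element and collecting all non-trivial cycles gives (A G)(B F D C H E).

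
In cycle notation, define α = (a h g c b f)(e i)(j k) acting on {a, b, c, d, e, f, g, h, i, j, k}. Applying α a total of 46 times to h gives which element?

f

h lies in the 6-cycle (a h g c b f).
Powers repeat with period 6 on this cycle, and 46 mod 6 = 4, so α^46(h) = α^4(h).
Advancing 4 steps from h: h → g → c → b → f.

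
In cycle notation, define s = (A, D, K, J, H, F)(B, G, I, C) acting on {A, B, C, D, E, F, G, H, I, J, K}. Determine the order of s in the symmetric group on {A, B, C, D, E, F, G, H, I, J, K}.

The disjoint cycles have lengths 6, 4, 1.
Since disjoint cycles commute, ord(s) = lcm(6, 4) = 12.

12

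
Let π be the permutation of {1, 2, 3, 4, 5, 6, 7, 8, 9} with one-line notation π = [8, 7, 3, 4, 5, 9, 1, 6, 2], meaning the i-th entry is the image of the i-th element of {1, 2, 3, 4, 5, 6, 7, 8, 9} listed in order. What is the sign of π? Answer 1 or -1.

-1

In disjoint-cycle form the cycle lengths are 6, 1, 1, 1.
A cycle is odd iff its length is even; π has 1 even-length cycle, so sgn(π) = (−1)^1 and π is odd.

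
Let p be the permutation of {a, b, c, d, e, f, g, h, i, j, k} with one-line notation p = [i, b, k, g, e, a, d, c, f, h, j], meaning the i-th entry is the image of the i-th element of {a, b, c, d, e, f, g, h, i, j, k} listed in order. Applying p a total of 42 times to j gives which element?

c

Tracing j → h → … returns to j after 4 steps, so j lies in a 4-cycle (c k j h).
On a 4-cycle, p^4 is the identity, so p^42 = p^2 there (42 ≡ 2 mod 4).
Stepping 2 places around the cycle: j → h → c.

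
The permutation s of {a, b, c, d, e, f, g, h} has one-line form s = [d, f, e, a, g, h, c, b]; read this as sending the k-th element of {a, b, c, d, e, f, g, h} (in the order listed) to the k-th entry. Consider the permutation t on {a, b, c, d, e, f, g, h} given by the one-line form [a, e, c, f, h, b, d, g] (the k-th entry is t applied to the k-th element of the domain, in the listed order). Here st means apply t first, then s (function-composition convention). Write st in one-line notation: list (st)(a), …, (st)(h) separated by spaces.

d g e h b f a c

For each element, apply t then s: a → a → d; b → e → g; c → c → e; d → f → h; e → h → b; f → b → f; g → d → a; h → g → c.
Collecting the images, st = [d g e h b f a c].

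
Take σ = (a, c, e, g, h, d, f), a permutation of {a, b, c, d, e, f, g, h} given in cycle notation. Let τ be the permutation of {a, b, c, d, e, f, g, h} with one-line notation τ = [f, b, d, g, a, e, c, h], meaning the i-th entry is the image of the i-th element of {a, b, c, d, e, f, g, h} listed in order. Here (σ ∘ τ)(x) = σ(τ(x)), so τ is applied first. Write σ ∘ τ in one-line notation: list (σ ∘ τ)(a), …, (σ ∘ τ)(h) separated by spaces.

a b f h c g e d

(σ ∘ τ)(x) = σ(τ(x)). Computing each image: σ(τ(a)) = σ(f) = a, σ(τ(b)) = σ(b) = b, σ(τ(c)) = σ(d) = f, σ(τ(d)) = σ(g) = h, σ(τ(e)) = σ(a) = c, σ(τ(f)) = σ(e) = g, σ(τ(g)) = σ(c) = e, σ(τ(h)) = σ(h) = d.
Hence σ ∘ τ = [a b f h c g e d].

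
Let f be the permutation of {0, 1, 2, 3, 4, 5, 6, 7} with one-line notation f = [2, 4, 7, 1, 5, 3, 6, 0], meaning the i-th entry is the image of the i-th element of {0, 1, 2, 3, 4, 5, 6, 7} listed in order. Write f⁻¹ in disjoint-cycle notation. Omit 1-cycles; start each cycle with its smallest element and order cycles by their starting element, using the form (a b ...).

First write f in disjoint cycles: (0 2 7)(1 4 5 3).
The inverse reverses every cycle; in canonical form, f⁻¹ = (0 7 2)(1 3 5 4).

(0 7 2)(1 3 5 4)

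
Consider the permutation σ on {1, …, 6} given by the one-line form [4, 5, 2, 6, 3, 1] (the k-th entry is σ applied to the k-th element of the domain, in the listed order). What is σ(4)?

4 is element number 4 of the domain, and entry number 4 of the one-line form is 6, so σ(4) = 6.

6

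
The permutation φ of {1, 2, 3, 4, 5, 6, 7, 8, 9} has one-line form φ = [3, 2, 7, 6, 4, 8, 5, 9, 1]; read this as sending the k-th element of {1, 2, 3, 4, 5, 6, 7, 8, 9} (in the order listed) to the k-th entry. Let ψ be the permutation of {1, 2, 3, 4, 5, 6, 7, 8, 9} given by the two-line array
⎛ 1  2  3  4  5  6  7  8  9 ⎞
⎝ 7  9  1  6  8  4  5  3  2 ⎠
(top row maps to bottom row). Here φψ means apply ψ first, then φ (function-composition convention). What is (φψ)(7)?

(φψ)(7) = φ(ψ(7)). ψ(7) = 5, then φ(5) = 4. So (φψ)(7) = 4.

4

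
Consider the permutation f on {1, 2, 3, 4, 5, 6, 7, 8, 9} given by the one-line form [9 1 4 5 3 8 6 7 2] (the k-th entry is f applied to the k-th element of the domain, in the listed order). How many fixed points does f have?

0

No element satisfies f(x) = x, so there are 0 fixed points.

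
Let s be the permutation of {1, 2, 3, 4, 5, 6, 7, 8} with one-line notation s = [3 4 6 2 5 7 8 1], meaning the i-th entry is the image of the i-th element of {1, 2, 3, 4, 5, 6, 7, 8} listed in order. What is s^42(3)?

7

Tracing 3 → 6 → … returns to 3 after 5 steps, so 3 lies in a 5-cycle (1, 3, 6, 7, 8).
Powers repeat with period 5 on this cycle, and 42 mod 5 = 2, so s^42(3) = s^2(3).
Advancing 2 steps from 3: 3 → 6 → 7.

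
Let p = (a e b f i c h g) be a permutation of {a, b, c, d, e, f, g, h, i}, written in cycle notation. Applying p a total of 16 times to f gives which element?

f lies in the 8-cycle (a e b f i c h g).
On an 8-cycle, p^8 is the identity, so p^16 = p^0 there (16 ≡ 0 mod 8).
So p^16(f) = f.

f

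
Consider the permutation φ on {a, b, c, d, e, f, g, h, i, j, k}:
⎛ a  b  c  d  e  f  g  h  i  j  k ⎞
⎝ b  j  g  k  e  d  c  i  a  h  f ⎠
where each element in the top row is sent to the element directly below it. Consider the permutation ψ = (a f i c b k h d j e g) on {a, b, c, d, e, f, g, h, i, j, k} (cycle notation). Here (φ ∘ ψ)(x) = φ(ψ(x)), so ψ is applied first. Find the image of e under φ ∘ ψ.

ψ(e) = g, then φ(g) = c; composing gives (φ ∘ ψ)(e) = c.

c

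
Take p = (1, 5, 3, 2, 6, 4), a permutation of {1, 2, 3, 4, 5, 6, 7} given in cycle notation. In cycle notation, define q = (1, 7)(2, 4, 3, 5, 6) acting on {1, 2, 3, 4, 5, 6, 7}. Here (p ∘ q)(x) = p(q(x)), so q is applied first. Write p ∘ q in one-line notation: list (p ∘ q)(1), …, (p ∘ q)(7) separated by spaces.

(p ∘ q)(x) = p(q(x)). Computing each image: p(q(1)) = p(7) = 7, p(q(2)) = p(4) = 1, p(q(3)) = p(5) = 3, p(q(4)) = p(3) = 2, p(q(5)) = p(6) = 4, p(q(6)) = p(2) = 6, p(q(7)) = p(1) = 5.
Hence p ∘ q = [7 1 3 2 4 6 5].

7 1 3 2 4 6 5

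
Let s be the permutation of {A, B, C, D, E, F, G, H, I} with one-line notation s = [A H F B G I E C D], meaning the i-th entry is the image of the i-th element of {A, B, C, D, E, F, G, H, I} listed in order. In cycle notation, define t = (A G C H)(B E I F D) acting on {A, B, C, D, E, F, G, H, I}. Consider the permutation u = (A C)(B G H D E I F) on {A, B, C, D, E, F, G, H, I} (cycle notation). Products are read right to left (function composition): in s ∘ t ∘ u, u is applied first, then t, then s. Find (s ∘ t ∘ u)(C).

Apply the permutations in order: u(C) = A, then t(A) = G, then s(G) = E. So (s ∘ t ∘ u)(C) = E.

E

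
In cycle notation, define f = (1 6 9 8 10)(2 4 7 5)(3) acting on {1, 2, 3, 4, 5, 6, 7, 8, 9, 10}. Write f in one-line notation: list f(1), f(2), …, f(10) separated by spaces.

Reading each image from the cycles: 1→6, 2→4, 3→3, 4→7, 5→2, 6→9, 7→5, 8→10, 9→8, 10→1.
Listing these in domain order gives 6 4 3 7 2 9 5 10 8 1.

6 4 3 7 2 9 5 10 8 1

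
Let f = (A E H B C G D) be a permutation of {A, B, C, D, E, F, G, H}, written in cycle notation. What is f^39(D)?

D lies in the 7-cycle (A E H B C G D).
Powers repeat with period 7 on this cycle, and 39 mod 7 = 4, so f^39(D) = f^4(D).
Advancing 4 steps from D: D → A → E → H → B.

B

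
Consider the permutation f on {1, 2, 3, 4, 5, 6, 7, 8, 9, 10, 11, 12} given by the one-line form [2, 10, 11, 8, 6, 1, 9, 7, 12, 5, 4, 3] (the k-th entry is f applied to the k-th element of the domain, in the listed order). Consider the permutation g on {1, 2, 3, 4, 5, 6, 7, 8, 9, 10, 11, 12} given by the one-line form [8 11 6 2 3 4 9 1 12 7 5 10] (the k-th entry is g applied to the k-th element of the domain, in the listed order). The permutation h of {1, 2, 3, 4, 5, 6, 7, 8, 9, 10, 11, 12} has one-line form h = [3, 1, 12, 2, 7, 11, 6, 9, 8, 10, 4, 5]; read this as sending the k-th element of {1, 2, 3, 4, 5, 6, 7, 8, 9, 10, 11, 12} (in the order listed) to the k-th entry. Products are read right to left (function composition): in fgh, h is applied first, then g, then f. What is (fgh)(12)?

11

(fgh)(12) = f(g(h(12))). h(12) = 5, then g(5) = 3, then f(3) = 11, so the result is 11.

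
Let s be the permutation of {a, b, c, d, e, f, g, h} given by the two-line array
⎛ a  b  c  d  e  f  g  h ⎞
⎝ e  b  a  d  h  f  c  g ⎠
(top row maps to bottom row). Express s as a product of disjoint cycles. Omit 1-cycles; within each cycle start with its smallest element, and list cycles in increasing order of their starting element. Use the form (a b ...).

From a: a → e → h → g → c → a, closing the cycle (a e h g c).
Repeating from the next unused element and collecting all non-trivial cycles gives (a e h g c).

(a e h g c)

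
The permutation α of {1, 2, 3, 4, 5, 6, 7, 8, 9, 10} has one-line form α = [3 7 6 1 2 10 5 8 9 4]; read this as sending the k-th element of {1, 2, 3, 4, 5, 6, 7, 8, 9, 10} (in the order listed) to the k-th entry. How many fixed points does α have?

2

The fixed points (elements with α(x) = x) are {8, 9}, so there are 2.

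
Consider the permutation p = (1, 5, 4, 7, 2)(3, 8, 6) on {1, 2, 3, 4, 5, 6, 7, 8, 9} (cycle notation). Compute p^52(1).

4

1 lies in the 5-cycle (1, 5, 4, 7, 2).
On a 5-cycle, p^5 is the identity, so p^52 = p^2 there (52 ≡ 2 mod 5).
Stepping 2 places around the cycle: 1 → 5 → 4.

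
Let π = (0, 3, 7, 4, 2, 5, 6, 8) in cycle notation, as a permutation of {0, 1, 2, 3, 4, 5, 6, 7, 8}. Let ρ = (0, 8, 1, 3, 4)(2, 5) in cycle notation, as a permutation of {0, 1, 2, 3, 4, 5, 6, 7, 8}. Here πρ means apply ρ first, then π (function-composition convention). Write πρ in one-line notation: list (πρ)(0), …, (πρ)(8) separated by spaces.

0 7 6 2 3 5 8 4 1

For each element, apply ρ then π: 0 → 8 → 0; 1 → 3 → 7; 2 → 5 → 6; 3 → 4 → 2; 4 → 0 → 3; 5 → 2 → 5; 6 → 6 → 8; 7 → 7 → 4; 8 → 1 → 1.
Collecting the images, πρ = [0 7 6 2 3 5 8 4 1].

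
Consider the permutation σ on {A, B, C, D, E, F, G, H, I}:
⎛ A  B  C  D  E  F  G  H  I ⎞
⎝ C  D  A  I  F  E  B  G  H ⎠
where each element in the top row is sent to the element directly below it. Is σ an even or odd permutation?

In disjoint-cycle form the cycle lengths are 5, 2, 2.
A cycle of length ℓ contributes ℓ−1 transpositions, so σ is a product of 4 + 1 + 1 = 6 transpositions — even.

even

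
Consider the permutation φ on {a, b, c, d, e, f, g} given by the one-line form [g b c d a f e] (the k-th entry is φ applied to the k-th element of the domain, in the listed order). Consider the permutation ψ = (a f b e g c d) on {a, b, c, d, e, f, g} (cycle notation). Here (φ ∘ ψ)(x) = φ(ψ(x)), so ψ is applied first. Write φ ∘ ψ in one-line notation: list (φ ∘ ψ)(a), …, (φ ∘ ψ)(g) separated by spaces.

f a d g e b c

Chase each element through ψ then φ: a → f → f; b → e → a; c → d → d; d → a → g; e → g → e; f → b → b; g → c → c.
So φ ∘ ψ in one-line form is f a d g e b c.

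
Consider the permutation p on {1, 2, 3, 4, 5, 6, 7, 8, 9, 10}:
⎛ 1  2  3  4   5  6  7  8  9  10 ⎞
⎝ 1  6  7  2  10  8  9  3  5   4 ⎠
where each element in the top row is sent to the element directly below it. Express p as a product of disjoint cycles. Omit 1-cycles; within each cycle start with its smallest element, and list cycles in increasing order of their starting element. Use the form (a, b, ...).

From 2: 2 → 6 → 8 → 3 → 7 → 9 → 5 → 10 → 4 → 2, closing the cycle (2, 6, 8, 3, 7, 9, 5, 10, 4).
Continuing from each remaining unvisited element yields (2, 6, 8, 3, 7, 9, 5, 10, 4).

(2, 6, 8, 3, 7, 9, 5, 10, 4)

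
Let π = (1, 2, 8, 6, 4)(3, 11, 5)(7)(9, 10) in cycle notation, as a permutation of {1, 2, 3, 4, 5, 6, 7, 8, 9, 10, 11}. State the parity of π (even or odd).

The cycle lengths are 5, 3, 2, 1.
A cycle of length ℓ contributes ℓ−1 transpositions, so π is a product of 4 + 2 + 1 = 7 transpositions — odd.

odd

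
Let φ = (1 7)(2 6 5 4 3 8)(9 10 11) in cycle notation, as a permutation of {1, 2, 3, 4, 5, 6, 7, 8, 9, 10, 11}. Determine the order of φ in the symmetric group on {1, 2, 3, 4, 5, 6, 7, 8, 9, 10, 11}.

The disjoint cycles have lengths 6, 3, 2.
The order is lcm(6, 3, 2) = 6.

6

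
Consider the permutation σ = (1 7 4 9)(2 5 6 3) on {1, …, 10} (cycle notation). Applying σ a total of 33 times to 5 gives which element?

6

5 lies in the 4-cycle (2 5 6 3).
Powers repeat with period 4 on this cycle, and 33 mod 4 = 1, so σ^33(5) = σ^1(5).
Stepping 1 place around the cycle: 5 → 6.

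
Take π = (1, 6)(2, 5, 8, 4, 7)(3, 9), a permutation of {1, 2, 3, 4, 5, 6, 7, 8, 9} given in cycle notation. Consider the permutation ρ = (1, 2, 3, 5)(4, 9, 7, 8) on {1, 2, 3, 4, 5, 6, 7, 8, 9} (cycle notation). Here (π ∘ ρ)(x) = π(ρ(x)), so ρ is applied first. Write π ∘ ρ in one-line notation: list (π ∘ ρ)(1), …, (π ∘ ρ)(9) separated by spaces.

5 9 8 3 6 1 4 7 2

For each element, apply ρ then π: 1 → 2 → 5; 2 → 3 → 9; 3 → 5 → 8; 4 → 9 → 3; 5 → 1 → 6; 6 → 6 → 1; 7 → 8 → 4; 8 → 4 → 7; 9 → 7 → 2.
Collecting the images, π ∘ ρ = [5 9 8 3 6 1 4 7 2].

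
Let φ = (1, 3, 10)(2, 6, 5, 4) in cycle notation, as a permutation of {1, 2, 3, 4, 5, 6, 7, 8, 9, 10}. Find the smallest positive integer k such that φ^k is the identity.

12

The disjoint cycles have lengths 4, 3, 1, 1, 1.
Since disjoint cycles commute, ord(φ) = lcm(4, 3) = 12.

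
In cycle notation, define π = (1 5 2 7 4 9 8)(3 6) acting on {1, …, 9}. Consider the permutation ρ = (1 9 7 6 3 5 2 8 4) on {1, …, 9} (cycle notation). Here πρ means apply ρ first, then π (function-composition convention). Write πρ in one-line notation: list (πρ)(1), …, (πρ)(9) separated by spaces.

Chase each element through ρ then π: 1 → 9 → 8; 2 → 8 → 1; 3 → 5 → 2; 4 → 1 → 5; 5 → 2 → 7; 6 → 3 → 6; 7 → 6 → 3; 8 → 4 → 9; 9 → 7 → 4.
Collecting the images, πρ = [8 1 2 5 7 6 3 9 4].

8 1 2 5 7 6 3 9 4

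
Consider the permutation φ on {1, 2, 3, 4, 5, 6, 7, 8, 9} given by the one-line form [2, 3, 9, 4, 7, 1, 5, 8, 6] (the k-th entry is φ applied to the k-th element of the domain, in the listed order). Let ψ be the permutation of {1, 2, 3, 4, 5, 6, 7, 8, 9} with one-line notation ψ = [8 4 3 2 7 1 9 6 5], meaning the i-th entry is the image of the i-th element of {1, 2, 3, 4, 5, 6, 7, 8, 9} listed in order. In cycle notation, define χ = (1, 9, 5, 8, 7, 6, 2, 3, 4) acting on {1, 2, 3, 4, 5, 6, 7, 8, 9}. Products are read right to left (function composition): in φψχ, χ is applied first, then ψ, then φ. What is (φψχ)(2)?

9

(φψχ)(2) = φ(ψ(χ(2))). χ(2) = 3, then ψ(3) = 3, then φ(3) = 9, so the result is 9.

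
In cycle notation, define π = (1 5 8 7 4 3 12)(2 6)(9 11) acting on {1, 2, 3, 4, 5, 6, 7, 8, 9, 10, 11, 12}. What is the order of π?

14

The disjoint cycles have lengths 7, 2, 2, 1.
The order is lcm(7, 2, 2) = 14.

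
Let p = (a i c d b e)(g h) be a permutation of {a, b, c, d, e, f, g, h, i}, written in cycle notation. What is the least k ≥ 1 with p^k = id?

6

The disjoint cycles have lengths 6, 2, 1.
The order of p is the least common multiple of its cycle lengths: lcm(6, 2) = 6.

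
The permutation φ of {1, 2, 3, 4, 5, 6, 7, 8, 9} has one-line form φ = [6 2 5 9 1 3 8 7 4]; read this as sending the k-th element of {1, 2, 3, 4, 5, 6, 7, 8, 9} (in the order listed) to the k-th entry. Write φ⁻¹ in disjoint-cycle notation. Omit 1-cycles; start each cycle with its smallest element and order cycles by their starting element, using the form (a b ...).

(1 5 3 6)(4 9)(7 8)

First write φ in disjoint cycles: (1 6 3 5)(4 9)(7 8).
Reversing each cycle (and rotating so the smallest element leads) gives φ⁻¹ = (1 5 3 6)(4 9)(7 8).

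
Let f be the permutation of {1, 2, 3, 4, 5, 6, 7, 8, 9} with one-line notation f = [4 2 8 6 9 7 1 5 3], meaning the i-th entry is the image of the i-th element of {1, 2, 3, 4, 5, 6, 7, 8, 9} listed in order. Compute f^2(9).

Tracing 9 → 3 → … returns to 9 after 4 steps, so 9 lies in a 4-cycle (3, 8, 5, 9).
Stepping 2 places around the cycle: 9 → 3 → 8.

8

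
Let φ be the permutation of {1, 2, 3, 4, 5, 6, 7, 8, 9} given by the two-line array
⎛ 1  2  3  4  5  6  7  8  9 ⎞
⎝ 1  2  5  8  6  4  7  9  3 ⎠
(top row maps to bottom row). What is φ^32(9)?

5

Tracing 9 → 3 → … returns to 9 after 6 steps, so 9 lies in a 6-cycle (3 5 6 4 8 9).
On a 6-cycle, φ^6 is the identity, so φ^32 = φ^2 there (32 ≡ 2 mod 6).
Stepping 2 places around the cycle: 9 → 3 → 5.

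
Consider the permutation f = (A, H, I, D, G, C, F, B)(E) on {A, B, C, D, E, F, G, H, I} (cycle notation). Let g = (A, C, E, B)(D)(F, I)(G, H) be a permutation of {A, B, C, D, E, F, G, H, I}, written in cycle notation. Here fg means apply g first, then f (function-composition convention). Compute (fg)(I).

First apply g: g(I) = F, then f(F) = B. Thus (fg)(I) = B.

B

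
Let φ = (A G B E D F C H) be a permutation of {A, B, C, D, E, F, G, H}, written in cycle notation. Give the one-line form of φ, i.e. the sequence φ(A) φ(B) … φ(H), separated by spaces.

G E H F D C B A

Image by image: A↦G, B↦E, C↦H, D↦F, E↦D, F↦C, G↦B, H↦A.
Listing these in domain order gives G E H F D C B A.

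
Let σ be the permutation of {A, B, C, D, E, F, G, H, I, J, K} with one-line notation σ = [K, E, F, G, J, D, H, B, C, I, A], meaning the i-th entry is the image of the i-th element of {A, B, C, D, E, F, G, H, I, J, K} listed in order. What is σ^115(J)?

B

Tracing J → I → … returns to J after 9 steps, so J lies in a 9-cycle (B, E, J, I, C, F, D, G, H).
Since the cycle has length 9, σ^115 acts on it the same as σ^7 (115 mod 9 = 7).
Stepping 7 places around the cycle: J → I → C → F → D → G → H → B.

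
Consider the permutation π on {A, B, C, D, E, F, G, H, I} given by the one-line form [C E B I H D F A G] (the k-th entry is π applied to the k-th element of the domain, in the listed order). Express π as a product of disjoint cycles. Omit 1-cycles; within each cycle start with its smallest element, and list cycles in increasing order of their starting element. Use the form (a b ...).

(A C B E H)(D I G F)

From A: A → C → B → E → H → A, closing the cycle (A C B E H).
Repeating from the next unused element and collecting all non-trivial cycles gives (A C B E H)(D I G F).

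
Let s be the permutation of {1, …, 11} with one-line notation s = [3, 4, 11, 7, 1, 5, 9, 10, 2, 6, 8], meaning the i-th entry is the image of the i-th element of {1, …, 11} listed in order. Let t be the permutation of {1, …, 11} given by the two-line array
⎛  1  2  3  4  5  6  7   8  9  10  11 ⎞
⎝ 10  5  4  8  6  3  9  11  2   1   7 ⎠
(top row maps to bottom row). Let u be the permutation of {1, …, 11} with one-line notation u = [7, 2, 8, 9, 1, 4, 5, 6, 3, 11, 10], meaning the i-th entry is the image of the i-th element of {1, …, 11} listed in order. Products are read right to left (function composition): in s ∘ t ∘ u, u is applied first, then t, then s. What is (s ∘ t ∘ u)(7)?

5

(s ∘ t ∘ u)(7) = s(t(u(7))). u(7) = 5, then t(5) = 6, then s(6) = 5, so the result is 5.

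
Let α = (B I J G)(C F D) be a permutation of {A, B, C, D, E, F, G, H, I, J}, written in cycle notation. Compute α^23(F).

C

F lies in the 3-cycle (C F D).
Powers repeat with period 3 on this cycle, and 23 mod 3 = 2, so α^23(F) = α^2(F).
Stepping 2 places around the cycle: F → D → C.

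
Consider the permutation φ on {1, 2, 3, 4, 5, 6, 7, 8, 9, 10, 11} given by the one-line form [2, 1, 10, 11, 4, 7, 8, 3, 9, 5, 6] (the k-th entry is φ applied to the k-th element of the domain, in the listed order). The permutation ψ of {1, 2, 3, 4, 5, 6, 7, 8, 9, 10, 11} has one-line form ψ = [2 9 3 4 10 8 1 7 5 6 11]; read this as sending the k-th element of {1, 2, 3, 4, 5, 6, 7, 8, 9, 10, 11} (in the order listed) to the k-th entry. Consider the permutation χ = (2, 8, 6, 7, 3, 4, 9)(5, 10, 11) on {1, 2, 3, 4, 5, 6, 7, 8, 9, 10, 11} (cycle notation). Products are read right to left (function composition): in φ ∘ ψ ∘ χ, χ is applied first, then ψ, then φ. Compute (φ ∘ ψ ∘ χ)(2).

8

(φ ∘ ψ ∘ χ)(2) = φ(ψ(χ(2))). χ(2) = 8, then ψ(8) = 7, then φ(7) = 8, so the result is 8.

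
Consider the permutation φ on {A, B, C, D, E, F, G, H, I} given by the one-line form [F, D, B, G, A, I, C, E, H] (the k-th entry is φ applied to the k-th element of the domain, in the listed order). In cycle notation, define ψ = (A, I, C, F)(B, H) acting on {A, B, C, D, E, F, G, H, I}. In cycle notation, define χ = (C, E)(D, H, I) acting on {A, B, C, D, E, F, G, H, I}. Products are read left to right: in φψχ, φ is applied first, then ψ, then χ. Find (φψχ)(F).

E

Chase F: φ(F) = I; ψ(I) = C; χ(C) = E. Hence (φψχ)(F) = E.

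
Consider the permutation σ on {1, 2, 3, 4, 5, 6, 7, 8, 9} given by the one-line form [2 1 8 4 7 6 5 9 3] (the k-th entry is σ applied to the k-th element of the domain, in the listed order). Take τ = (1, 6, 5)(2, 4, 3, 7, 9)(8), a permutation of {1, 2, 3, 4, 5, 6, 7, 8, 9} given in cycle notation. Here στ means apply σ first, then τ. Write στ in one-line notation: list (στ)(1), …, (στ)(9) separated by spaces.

4 6 8 3 9 5 1 2 7

(στ)(x) = τ(σ(x)). Computing each image: τ(σ(1)) = τ(2) = 4, τ(σ(2)) = τ(1) = 6, τ(σ(3)) = τ(8) = 8, τ(σ(4)) = τ(4) = 3, τ(σ(5)) = τ(7) = 9, τ(σ(6)) = τ(6) = 5, τ(σ(7)) = τ(5) = 1, τ(σ(8)) = τ(9) = 2, τ(σ(9)) = τ(3) = 7.
Hence στ = [4 6 8 3 9 5 1 2 7].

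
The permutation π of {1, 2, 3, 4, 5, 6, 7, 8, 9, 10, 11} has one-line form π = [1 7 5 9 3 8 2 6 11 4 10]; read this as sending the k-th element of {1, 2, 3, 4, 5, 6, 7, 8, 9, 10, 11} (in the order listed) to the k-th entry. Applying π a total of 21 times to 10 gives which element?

4

Tracing 10 → 4 → … returns to 10 after 4 steps, so 10 lies in a 4-cycle (4, 9, 11, 10).
Since the cycle has length 4, π^21 acts on it the same as π^1 (21 mod 4 = 1).
Stepping 1 place around the cycle: 10 → 4.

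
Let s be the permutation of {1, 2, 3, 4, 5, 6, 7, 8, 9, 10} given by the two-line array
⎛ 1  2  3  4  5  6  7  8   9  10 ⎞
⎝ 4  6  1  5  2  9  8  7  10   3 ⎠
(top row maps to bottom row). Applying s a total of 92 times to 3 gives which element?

2

Tracing 3 → 1 → … returns to 3 after 8 steps, so 3 lies in an 8-cycle (1, 4, 5, 2, 6, 9, 10, 3).
Since the cycle has length 8, s^92 acts on it the same as s^4 (92 mod 8 = 4).
Stepping 4 places around the cycle: 3 → 1 → 4 → 5 → 2.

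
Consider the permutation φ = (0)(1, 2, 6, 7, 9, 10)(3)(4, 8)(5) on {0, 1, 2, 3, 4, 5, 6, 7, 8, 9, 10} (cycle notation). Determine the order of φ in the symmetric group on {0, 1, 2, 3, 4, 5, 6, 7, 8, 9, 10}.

The cycle type of φ is (6, 2, 1, 1, 1).
The order of φ is the least common multiple of its cycle lengths: lcm(6, 2) = 6.

6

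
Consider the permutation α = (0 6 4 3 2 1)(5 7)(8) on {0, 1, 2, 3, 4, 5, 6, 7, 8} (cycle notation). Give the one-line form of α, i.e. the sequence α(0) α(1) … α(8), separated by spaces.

6 0 1 2 3 7 4 5 8

Each element maps to the next entry in its cycle (wrapping to the front): 0↦6, 1↦0, 2↦1, 3↦2, 4↦3, 5↦7, 6↦4, 7↦5, 8↦8.
So the one-line form is 6 0 1 2 3 7 4 5 8.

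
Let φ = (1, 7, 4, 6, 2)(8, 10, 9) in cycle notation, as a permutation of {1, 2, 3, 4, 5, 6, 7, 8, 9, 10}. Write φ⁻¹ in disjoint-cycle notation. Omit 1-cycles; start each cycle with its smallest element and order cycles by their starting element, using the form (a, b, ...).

(1, 2, 6, 4, 7)(8, 9, 10)

The inverse reverses each cycle.
Reversing each cycle of φ and rotating so the smallest element leads gives (1, 2, 6, 4, 7)(8, 9, 10).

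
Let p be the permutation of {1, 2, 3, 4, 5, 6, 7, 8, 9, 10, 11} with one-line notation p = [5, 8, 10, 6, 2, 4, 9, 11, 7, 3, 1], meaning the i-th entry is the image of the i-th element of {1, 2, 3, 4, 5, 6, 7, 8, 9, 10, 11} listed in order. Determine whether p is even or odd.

In disjoint-cycle form the cycle lengths are 5, 2, 2, 2.
A cycle is odd iff its length is even; p has 3 even-length cycles, so sgn(p) = (−1)^3 and p is odd.

odd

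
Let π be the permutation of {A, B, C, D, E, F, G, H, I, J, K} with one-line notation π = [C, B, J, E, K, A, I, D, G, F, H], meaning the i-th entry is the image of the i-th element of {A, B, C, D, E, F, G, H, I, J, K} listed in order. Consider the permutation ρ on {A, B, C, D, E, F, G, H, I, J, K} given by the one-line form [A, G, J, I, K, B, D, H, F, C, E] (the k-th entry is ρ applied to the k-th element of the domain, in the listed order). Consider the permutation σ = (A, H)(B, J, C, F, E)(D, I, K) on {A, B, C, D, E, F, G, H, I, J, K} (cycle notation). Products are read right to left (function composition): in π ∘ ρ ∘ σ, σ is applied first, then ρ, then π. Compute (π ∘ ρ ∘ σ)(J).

F

Chase J: σ(J) = C; ρ(C) = J; π(J) = F. Hence (π ∘ ρ ∘ σ)(J) = F.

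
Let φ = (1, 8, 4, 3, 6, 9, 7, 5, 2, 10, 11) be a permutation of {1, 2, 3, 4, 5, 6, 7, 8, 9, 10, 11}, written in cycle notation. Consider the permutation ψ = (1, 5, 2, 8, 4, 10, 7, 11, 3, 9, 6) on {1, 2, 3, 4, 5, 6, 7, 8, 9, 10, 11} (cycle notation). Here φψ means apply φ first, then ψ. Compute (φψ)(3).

First apply φ: φ(3) = 6, then ψ(6) = 1. Thus (φψ)(3) = 1.

1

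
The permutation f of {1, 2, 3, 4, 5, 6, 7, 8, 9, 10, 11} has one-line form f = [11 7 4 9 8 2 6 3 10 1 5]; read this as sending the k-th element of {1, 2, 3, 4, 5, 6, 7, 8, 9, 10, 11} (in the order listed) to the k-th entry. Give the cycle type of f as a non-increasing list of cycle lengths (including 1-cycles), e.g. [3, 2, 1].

The disjoint cycles are (1, 11, 5, 8, 3, 4, 9, 10)(2, 7, 6), with lengths 8, 3 in non-increasing order.

[8, 3]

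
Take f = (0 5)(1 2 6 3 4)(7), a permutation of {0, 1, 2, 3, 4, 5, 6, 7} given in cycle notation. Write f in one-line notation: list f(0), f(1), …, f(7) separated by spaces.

5 2 6 4 1 0 3 7

Each element maps to the next entry in its cycle (wrapping to the front): 0→5, 1→2, 2→6, 3→4, 4→1, 5→0, 6→3, 7→7.
So the one-line form is 5 2 6 4 1 0 3 7.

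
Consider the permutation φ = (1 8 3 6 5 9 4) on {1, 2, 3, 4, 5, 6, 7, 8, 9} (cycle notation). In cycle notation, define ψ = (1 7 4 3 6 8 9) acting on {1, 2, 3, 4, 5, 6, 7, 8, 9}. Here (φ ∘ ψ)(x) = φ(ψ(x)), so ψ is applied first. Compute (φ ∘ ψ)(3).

ψ(3) = 6, then φ(6) = 5; composing gives (φ ∘ ψ)(3) = 5.

5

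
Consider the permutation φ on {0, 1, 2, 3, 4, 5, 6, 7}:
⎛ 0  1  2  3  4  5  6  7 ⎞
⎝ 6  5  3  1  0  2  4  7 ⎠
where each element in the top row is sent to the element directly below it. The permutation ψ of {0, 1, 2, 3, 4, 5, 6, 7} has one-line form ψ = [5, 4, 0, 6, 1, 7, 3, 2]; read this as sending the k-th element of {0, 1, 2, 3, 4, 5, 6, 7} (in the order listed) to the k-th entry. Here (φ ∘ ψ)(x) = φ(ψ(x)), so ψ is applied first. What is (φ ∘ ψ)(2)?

6

ψ(2) = 0, then φ(0) = 6; composing gives (φ ∘ ψ)(2) = 6.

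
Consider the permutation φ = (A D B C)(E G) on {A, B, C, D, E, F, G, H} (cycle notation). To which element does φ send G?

In the cycle (E G), G is followed by E, so φ(G) = E.

E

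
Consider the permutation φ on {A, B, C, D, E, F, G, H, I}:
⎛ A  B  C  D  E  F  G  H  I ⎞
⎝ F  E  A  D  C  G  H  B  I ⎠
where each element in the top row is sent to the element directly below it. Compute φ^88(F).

E

Tracing F → G → … returns to F after 7 steps, so F lies in a 7-cycle (A, F, G, H, B, E, C).
On a 7-cycle, φ^7 is the identity, so φ^88 = φ^4 there (88 ≡ 4 mod 7).
Stepping 4 places around the cycle: F → G → H → B → E.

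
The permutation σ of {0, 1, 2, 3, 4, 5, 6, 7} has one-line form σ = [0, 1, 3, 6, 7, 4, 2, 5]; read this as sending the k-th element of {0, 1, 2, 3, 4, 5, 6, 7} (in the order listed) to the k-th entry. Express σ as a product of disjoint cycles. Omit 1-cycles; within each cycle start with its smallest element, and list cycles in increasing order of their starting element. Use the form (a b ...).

Iterating σ from 2 gives 2 → 3 → 6 → 2; that is the 3-cycle (2 3 6).
Repeating from the next unused element and collecting all non-trivial cycles gives (2 3 6)(4 7 5).

(2 3 6)(4 7 5)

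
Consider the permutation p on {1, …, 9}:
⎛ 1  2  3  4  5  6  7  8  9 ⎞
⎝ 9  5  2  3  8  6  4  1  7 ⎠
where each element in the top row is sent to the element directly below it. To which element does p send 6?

The entry below 6 in the array is 6, so p(6) = 6.

6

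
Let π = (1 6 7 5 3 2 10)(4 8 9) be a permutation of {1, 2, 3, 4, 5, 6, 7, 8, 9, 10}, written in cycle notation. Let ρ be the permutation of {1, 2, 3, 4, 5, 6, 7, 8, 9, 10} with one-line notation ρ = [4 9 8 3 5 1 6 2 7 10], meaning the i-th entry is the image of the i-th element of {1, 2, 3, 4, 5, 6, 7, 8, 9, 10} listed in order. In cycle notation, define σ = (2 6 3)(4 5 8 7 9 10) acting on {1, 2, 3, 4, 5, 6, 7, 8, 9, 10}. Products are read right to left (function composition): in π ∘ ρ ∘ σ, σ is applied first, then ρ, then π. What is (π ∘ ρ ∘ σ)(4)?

3

(π ∘ ρ ∘ σ)(4) = π(ρ(σ(4))). σ(4) = 5, then ρ(5) = 5, then π(5) = 3, so the result is 3.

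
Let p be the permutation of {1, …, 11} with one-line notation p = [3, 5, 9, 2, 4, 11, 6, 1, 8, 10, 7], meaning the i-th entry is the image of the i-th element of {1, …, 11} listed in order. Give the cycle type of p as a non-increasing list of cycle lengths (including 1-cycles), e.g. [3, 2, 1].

[4, 3, 3, 1]

The disjoint cycles are (1, 3, 9, 8)(2, 5, 4)(6, 11, 7)(10), with lengths 4, 3, 3, 1 in non-increasing order.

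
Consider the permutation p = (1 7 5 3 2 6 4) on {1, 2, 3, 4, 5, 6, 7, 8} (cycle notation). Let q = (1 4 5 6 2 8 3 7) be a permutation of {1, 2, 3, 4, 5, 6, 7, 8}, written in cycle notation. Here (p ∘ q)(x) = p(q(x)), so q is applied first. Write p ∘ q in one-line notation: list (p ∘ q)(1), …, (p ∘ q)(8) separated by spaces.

For each element, apply q then p: 1 → 4 → 1; 2 → 8 → 8; 3 → 7 → 5; 4 → 5 → 3; 5 → 6 → 4; 6 → 2 → 6; 7 → 1 → 7; 8 → 3 → 2.
So p ∘ q in one-line form is 1 8 5 3 4 6 7 2.

1 8 5 3 4 6 7 2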